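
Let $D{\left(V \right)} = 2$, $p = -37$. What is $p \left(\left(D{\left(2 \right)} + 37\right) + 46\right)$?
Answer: $-3145$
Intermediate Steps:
$p \left(\left(D{\left(2 \right)} + 37\right) + 46\right) = - 37 \left(\left(2 + 37\right) + 46\right) = - 37 \left(39 + 46\right) = \left(-37\right) 85 = -3145$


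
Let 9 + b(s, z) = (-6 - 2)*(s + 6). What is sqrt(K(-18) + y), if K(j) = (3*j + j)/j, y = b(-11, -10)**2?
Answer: sqrt(965) ≈ 31.064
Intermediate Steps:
b(s, z) = -57 - 8*s (b(s, z) = -9 + (-6 - 2)*(s + 6) = -9 - 8*(6 + s) = -9 + (-48 - 8*s) = -57 - 8*s)
y = 961 (y = (-57 - 8*(-11))**2 = (-57 + 88)**2 = 31**2 = 961)
K(j) = 4 (K(j) = (4*j)/j = 4)
sqrt(K(-18) + y) = sqrt(4 + 961) = sqrt(965)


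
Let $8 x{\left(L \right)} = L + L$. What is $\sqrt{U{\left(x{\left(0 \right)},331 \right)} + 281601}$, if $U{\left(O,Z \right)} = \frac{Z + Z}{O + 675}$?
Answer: $\frac{\sqrt{570244011}}{45} \approx 530.66$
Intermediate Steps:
$x{\left(L \right)} = \frac{L}{4}$ ($x{\left(L \right)} = \frac{L + L}{8} = \frac{2 L}{8} = \frac{L}{4}$)
$U{\left(O,Z \right)} = \frac{2 Z}{675 + O}$
$\sqrt{U{\left(x{\left(0 \right)},331 \right)} + 281601} = \sqrt{2 \cdot 331 \frac{1}{675 + \frac{1}{4} \cdot 0} + 281601} = \sqrt{2 \cdot 331 \frac{1}{675 + 0} + 281601} = \sqrt{2 \cdot 331 \cdot \frac{1}{675} + 281601} = \sqrt{\frac{662}{675} + 281601} = \sqrt{\frac{190081337}{675}} = \frac{\sqrt{570244011}}{45}$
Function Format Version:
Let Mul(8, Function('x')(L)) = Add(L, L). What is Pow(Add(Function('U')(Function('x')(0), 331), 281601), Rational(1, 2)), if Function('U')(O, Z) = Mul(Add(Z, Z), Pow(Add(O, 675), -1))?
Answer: Mul(Rational(1, 45), Pow(570244011, Rational(1, 2))) ≈ 530.66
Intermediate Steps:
Function('x')(L) = Mul(Rational(1, 4), L) (Function('x')(L) = Mul(Rational(1, 8), Add(L, L)) = Mul(Rational(1, 8), Mul(2, L)) = Mul(Rational(1, 4), L))
Function('U')(O, Z) = Mul(2, Z, Pow(Add(675, O), -1)) (Function('U')(O, Z) = Mul(Mul(2, Z), Pow(Add(675, O), -1)) = Mul(2, Z, Pow(Add(675, O), -1)))
Pow(Add(Function('U')(Function('x')(0), 331), 281601), Rational(1, 2)) = Pow(Add(Mul(2, 331, Pow(Add(675, Mul(Rational(1, 4), 0)), -1)), 281601), Rational(1, 2)) = Pow(Add(Mul(2, 331, Pow(Add(675, 0), -1)), 281601), Rational(1, 2)) = Pow(Add(Mul(2, 331, Pow(675, -1)), 281601), Rational(1, 2)) = Pow(Add(Mul(2, 331, Rational(1, 675)), 281601), Rational(1, 2)) = Pow(Add(Rational(662, 675), 281601), Rational(1, 2)) = Pow(Rational(190081337, 675), Rational(1, 2)) = Mul(Rational(1, 45), Pow(570244011, Rational(1, 2)))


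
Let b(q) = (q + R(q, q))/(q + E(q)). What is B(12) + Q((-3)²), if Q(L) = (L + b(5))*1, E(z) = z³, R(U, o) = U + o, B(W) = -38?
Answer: -751/26 ≈ -28.885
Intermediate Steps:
b(q) = 3*q/(q + q³) (b(q) = (q + (q + q))/(q + q³) = (q + 2*q)/(q + q³) = (3*q)/(q + q³) = 3*q/(q + q³))
Q(L) = 3/26 + L (Q(L) = (L + 3/(1 + 5²))*1 = (L + 3/(1 + 25))*1 = (L + 3/26)*1 = (3/26 + L)*1 = 3/26 + L)
B(12) + Q((-3)²) = -38 + (3/26 + (-3)²) = -38 + (3/26 + 9) = -38 + 237/26 = -751/26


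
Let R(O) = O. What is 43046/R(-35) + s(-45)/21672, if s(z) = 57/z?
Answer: -399811267/325080 ≈ -1229.9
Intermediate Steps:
43046/R(-35) + s(-45)/21672 = 43046/(-35) + (57/(-45))/21672 = 43046*(-1/35) + (57*(-1/45))*(1/21672) = -43046/35 - 19/15*1/21672 = -43046/35 - 19/325080 = -399811267/325080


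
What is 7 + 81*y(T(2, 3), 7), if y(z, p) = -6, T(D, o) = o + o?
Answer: -479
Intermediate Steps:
T(D, o) = 2*o
7 + 81*y(T(2, 3), 7) = 7 + 81*(-6) = 7 - 486 = -479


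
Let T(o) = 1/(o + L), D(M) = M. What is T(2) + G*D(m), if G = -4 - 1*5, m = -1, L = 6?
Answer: 73/8 ≈ 9.1250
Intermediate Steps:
T(o) = 1/(6 + o) (T(o) = 1/(o + 6) = 1/(6 + o))
G = -9 (G = -4 - 5 = -9)
T(2) + G*D(m) = 1/(6 + 2) - 9*(-1) = 1/8 + 9 = 73/8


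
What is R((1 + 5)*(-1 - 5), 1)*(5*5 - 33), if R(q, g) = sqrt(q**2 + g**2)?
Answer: -8*sqrt(1297) ≈ -288.11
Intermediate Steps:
R(q, g) = sqrt(g**2 + q**2)
R((1 + 5)*(-1 - 5), 1)*(5*5 - 33) = sqrt(1**2 + ((1 + 5)*(-1 - 5))**2)*(5*5 - 33) = sqrt(1 + (6*(-6))**2)*(25 - 33) = sqrt(1 + (-36)**2)*(-8) = sqrt(1 + 1296)*(-8) = sqrt(1297)*(-8) = -8*sqrt(1297)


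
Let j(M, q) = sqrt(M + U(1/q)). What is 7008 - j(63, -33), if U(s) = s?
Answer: 7008 - sqrt(68574)/33 ≈ 7000.1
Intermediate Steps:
j(M, q) = sqrt(M + 1/q)
7008 - j(63, -33) = 7008 - sqrt(63 + 1/(-33)) = 7008 - sqrt(63 - 1/33) = 7008 - sqrt(2078/33) = 7008 - sqrt(68574)/33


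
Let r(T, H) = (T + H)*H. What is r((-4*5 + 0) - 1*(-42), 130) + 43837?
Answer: 63597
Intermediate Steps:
r(T, H) = H*(H + T) (r(T, H) = (H + T)*H = H*(H + T))
r((-4*5 + 0) - 1*(-42), 130) + 43837 = 130*(130 + ((-4*5 + 0) - 1*(-42))) + 43837 = 130*(130 + ((-20 + 0) + 42)) + 43837 = 130*(130 + (-20 + 42)) + 43837 = 130*(130 + 22) + 43837 = 130*152 + 43837 = 19760 + 43837 = 63597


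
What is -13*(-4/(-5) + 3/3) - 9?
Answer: -162/5 ≈ -32.400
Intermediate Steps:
-13*(-4/(-5) + 3/3) - 9 = -13*(-4*(-1/5) + 3*(1/3)) - 9 = -13*(4/5 + 1) - 9 = -13*9/5 - 9 = -117/5 - 9 = -162/5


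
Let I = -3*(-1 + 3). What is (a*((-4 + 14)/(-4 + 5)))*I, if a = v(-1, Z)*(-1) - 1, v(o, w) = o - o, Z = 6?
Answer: 60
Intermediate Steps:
v(o, w) = 0
a = -1 (a = 0*(-1) - 1 = 0 - 1 = -1)
I = -6 (I = -3*2 = -6)
(a*((-4 + 14)/(-4 + 5)))*I = -(-4 + 14)/(-4 + 5)*(-6) = -10/1*(-6) = -10*(-6) = 60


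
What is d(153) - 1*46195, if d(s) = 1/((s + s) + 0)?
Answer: -14135669/306 ≈ -46195.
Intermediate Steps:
d(s) = 1/(2*s) (d(s) = 1/(2*s + 0) = 1/(2*s))
d(153) - 1*46195 = (½)/153 - 1*46195 = (½)*(1/153) - 46195 = 1/306 - 46195 = -14135669/306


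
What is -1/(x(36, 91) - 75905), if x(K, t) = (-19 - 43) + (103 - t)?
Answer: 1/75955 ≈ 1.3166e-5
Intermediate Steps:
x(K, t) = 41 - t (x(K, t) = -62 + (103 - t) = 41 - t)
-1/(x(36, 91) - 75905) = -1/((41 - 1*91) - 75905) = -1/((41 - 91) - 75905) = -1/(-50 - 75905) = -1/(-75955) = -1*(-1/75955) = 1/75955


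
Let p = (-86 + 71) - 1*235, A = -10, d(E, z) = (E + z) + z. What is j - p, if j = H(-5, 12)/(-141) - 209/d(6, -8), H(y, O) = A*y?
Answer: 381469/1410 ≈ 270.55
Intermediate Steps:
d(E, z) = E + 2*z
p = -250 (p = -15 - 235 = -250)
H(y, O) = -10*y
j = 28969/1410 (j = -10*(-5)/(-141) - 209/(6 + 2*(-8)) = 50*(-1/141) - 209/(6 - 16) = -50/141 - 209/(-10) = -50/141 - 209*(-⅒) = -50/141 + 209/10 = 28969/1410 ≈ 20.545)
j - p = 28969/1410 - 1*(-250) = 28969/1410 + 250 = 381469/1410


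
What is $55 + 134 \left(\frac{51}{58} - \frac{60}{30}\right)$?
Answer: $- \frac{2760}{29} \approx -95.172$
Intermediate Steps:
$55 + 134 \left(\frac{51}{58} - \frac{60}{30}\right) = 55 + 134 \left(51 \cdot \frac{1}{58} - 2\right) = 55 + 134 \left(\frac{51}{58} - 2\right) = 55 + 134 \left(- \frac{65}{58}\right) = 55 - \frac{4355}{29} = - \frac{2760}{29}$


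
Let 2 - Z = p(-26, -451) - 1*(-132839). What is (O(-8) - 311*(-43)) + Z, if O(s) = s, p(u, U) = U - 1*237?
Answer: -118784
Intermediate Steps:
p(u, U) = -237 + U (p(u, U) = U - 237 = -237 + U)
Z = -132149 (Z = 2 - ((-237 - 451) - 1*(-132839)) = 2 - (-688 + 132839) = 2 - 1*132151 = 2 - 132151 = -132149)
(O(-8) - 311*(-43)) + Z = (-8 - 311*(-43)) - 132149 = (-8 + 13373) - 132149 = 13365 - 132149 = -118784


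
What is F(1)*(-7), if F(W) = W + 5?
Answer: -42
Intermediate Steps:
F(W) = 5 + W
F(1)*(-7) = (5 + 1)*(-7) = 6*(-7) = -42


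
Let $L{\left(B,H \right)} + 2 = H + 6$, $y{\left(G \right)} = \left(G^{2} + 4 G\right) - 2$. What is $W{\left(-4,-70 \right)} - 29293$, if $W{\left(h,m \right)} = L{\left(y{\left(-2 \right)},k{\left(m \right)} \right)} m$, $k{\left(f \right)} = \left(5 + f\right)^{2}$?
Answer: $-325323$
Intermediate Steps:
$y{\left(G \right)} = -2 + G^{2} + 4 G$
$L{\left(B,H \right)} = 4 + H$ ($L{\left(B,H \right)} = -2 + \left(H + 6\right) = -2 + \left(6 + H\right) = 4 + H$)
$W{\left(h,m \right)} = m \left(4 + \left(5 + m\right)^{2}\right)$ ($W{\left(h,m \right)} = \left(4 + \left(5 + m\right)^{2}\right) m = m \left(4 + \left(5 + m\right)^{2}\right)$)
$W{\left(-4,-70 \right)} - 29293 = - 70 \left(4 + \left(5 - 70\right)^{2}\right) - 29293 = - 70 \left(4 + \left(-65\right)^{2}\right) - 29293 = - 70 \left(4 + 4225\right) - 29293 = \left(-70\right) 4229 - 29293 = -296030 - 29293 = -325323$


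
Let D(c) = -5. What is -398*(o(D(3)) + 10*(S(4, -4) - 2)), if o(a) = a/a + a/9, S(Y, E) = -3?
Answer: 177508/9 ≈ 19723.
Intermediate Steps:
o(a) = 1 + a/9 (o(a) = 1 + a*(⅑) = 1 + a/9)
-398*(o(D(3)) + 10*(S(4, -4) - 2)) = -398*((1 + (⅑)*(-5)) + 10*(-3 - 2)) = -398*((1 - 5/9) + 10*(-5)) = -398*(4/9 - 50) = -398*(-446/9) = 177508/9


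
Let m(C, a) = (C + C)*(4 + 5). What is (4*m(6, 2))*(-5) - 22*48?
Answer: -3216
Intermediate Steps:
m(C, a) = 18*C (m(C, a) = (2*C)*9 = 18*C)
(4*m(6, 2))*(-5) - 22*48 = (4*(18*6))*(-5) - 22*48 = (4*108)*(-5) - 1056 = 432*(-5) - 1056 = -2160 - 1056 = -3216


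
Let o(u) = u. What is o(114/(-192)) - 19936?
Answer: -637971/32 ≈ -19937.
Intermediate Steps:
o(114/(-192)) - 19936 = 114/(-192) - 19936 = 114*(-1/192) - 19936 = -19/32 - 19936 = -637971/32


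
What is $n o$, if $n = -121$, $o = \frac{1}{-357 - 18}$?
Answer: $\frac{121}{375} \approx 0.32267$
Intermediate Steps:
$o = - \frac{1}{375}$ ($o = \frac{1}{-375} = - \frac{1}{375} \approx -0.0026667$)
$n o = \left(-121\right) \left(- \frac{1}{375}\right) = \frac{121}{375}$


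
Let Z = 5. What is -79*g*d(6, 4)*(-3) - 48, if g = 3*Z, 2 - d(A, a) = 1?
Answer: 3507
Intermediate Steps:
d(A, a) = 1 (d(A, a) = 2 - 1*1 = 2 - 1 = 1)
g = 15 (g = 3*5 = 15)
-79*g*d(6, 4)*(-3) - 48 = -79*15*1*(-3) - 48 = -1185*(-3) - 48 = -79*(-45) - 48 = 3555 - 48 = 3507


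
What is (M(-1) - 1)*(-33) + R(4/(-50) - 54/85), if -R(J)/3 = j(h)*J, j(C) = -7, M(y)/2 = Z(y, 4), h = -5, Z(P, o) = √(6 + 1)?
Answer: 7641/425 - 66*√7 ≈ -156.64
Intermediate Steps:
Z(P, o) = √7
M(y) = 2*√7
R(J) = 21*J (R(J) = -(-21)*J = 21*J)
(M(-1) - 1)*(-33) + R(4/(-50) - 54/85) = (2*√7 - 1)*(-33) + 21*(4/(-50) - 54/85) = (-1 + 2*√7)*(-33) + 21*(4*(-1/50) - 54*1/85) = (33 - 66*√7) + 21*(-2/25 - 54/85) = (33 - 66*√7) + 21*(-304/425) = (33 - 66*√7) - 6384/425 = 7641/425 - 66*√7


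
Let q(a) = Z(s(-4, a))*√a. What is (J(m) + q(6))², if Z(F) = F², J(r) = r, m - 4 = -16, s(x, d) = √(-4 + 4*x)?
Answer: 2544 + 480*√6 ≈ 3719.8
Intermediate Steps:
m = -12 (m = 4 - 16 = -12)
q(a) = -20*√a (q(a) = (2*√(-1 - 4))²*√a = (2*√(-5))²*√a = (2*(I*√5))²*√a = (2*I*√5)²*√a = -20*√a)
(J(m) + q(6))² = (-12 - 20*√6)²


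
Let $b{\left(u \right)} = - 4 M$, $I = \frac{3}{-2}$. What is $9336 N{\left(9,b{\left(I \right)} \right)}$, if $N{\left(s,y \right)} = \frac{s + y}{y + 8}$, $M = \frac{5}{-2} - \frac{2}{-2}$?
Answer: $\frac{70020}{7} \approx 10003.0$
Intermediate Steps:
$M = - \frac{3}{2}$ ($M = 5 \left(- \frac{1}{2}\right) - -1 = - \frac{5}{2} + 1 = - \frac{3}{2} \approx -1.5$)
$I = - \frac{3}{2}$ ($I = 3 \left(- \frac{1}{2}\right) = - \frac{3}{2} \approx -1.5$)
$b{\left(u \right)} = 6$ ($b{\left(u \right)} = \left(-4\right) \left(- \frac{3}{2}\right) = 6$)
$N{\left(s,y \right)} = \frac{s + y}{8 + y}$
$9336 N{\left(9,b{\left(I \right)} \right)} = 9336 \frac{9 + 6}{8 + 6} = 9336 \cdot \frac{1}{14} \cdot 15 = 9336 \cdot \frac{15}{14} = \frac{70020}{7}$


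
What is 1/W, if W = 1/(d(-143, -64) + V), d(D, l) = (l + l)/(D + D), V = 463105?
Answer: 66224079/143 ≈ 4.6311e+5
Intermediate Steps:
d(D, l) = l/D (d(D, l) = (2*l)/((2*D)) = (2*l)*(1/(2*D)) = l/D)
W = 143/66224079 (W = 1/(-64/(-143) + 463105) = 1/(-64*(-1/143) + 463105) = 1/(64/143 + 463105) = 1/(66224079/143) = 143/66224079 ≈ 2.1593e-6)
1/W = 1/(143/66224079) = 66224079/143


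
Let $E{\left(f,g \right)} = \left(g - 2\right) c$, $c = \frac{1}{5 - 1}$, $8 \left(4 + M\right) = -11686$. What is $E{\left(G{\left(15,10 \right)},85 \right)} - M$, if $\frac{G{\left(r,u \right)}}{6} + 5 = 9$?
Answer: $\frac{2971}{2} \approx 1485.5$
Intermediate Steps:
$M = - \frac{5859}{4}$ ($M = -4 + \frac{1}{8} \left(-11686\right) = -4 - \frac{5843}{4} = - \frac{5859}{4} \approx -1464.8$)
$G{\left(r,u \right)} = 24$ ($G{\left(r,u \right)} = -30 + 6 \cdot 9 = -30 + 54 = 24$)
$c = \frac{1}{4} \approx 0.25$
$E{\left(f,g \right)} = - \frac{1}{2} + \frac{g}{4}$ ($E{\left(f,g \right)} = \left(g - 2\right) \frac{1}{4} = \left(-2 + g\right) \frac{1}{4} = - \frac{1}{2} + \frac{g}{4}$)
$E{\left(G{\left(15,10 \right)},85 \right)} - M = \left(- \frac{1}{2} + \frac{1}{4} \cdot 85\right) - - \frac{5859}{4} = \left(- \frac{1}{2} + \frac{85}{4}\right) + \frac{5859}{4} = \frac{83}{4} + \frac{5859}{4} = \frac{2971}{2}$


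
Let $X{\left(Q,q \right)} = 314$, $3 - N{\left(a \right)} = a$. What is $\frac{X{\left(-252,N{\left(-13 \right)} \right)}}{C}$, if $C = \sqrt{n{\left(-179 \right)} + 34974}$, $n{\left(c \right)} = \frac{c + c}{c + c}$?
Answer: $\frac{314 \sqrt{1399}}{6995} \approx 1.679$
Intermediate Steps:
$N{\left(a \right)} = 3 - a$
$n{\left(c \right)} = 1$ ($n{\left(c \right)} = \frac{2 c}{2 c} = 2 c \frac{1}{2 c} = 1$)
$C = 5 \sqrt{1399}$ ($C = \sqrt{1 + 34974} = \sqrt{34975} = 5 \sqrt{1399} \approx 187.02$)
$\frac{X{\left(-252,N{\left(-13 \right)} \right)}}{C} = \frac{314}{5 \sqrt{1399}} = 314 \frac{\sqrt{1399}}{6995} = \frac{314 \sqrt{1399}}{6995}$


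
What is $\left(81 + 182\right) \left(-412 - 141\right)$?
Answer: $-145439$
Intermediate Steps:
$\left(81 + 182\right) \left(-412 - 141\right) = 263 \left(-553\right) = -145439$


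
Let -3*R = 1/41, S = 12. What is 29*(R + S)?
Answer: 42775/123 ≈ 347.76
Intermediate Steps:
R = -1/123 (R = -⅓/41 = -⅓*1/41 = -1/123 ≈ -0.0081301)
29*(R + S) = 29*(-1/123 + 12) = 29*(1475/123) = 42775/123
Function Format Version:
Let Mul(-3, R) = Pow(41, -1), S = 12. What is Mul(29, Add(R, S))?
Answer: Rational(42775, 123) ≈ 347.76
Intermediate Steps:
R = Rational(-1, 123) (R = Mul(Rational(-1, 3), Pow(41, -1)) = Mul(Rational(-1, 3), Rational(1, 41)) = Rational(-1, 123) ≈ -0.0081301)
Mul(29, Add(R, S)) = Mul(29, Add(Rational(-1, 123), 12)) = Mul(29, Rational(1475, 123)) = Rational(42775, 123)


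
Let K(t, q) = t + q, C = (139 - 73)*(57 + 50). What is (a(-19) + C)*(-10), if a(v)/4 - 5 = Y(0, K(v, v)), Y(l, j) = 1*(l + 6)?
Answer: -71060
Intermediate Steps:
C = 7062 (C = 66*107 = 7062)
K(t, q) = q + t
Y(l, j) = 6 + l (Y(l, j) = 1*(6 + l) = 6 + l)
a(v) = 44 (a(v) = 20 + 4*(6 + 0) = 20 + 4*6 = 20 + 24 = 44)
(a(-19) + C)*(-10) = (44 + 7062)*(-10) = 7106*(-10) = -71060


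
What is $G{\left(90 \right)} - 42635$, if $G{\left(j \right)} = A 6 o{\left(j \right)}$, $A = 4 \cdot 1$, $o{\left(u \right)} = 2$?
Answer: $-42587$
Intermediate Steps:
$A = 4$
$G{\left(j \right)} = 48$ ($G{\left(j \right)} = 4 \cdot 6 \cdot 2 = 24 \cdot 2 = 48$)
$G{\left(90 \right)} - 42635 = 48 - 42635 = -42587$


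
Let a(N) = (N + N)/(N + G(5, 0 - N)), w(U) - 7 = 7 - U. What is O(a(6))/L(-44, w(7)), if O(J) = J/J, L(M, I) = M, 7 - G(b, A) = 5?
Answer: -1/44 ≈ -0.022727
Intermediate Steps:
G(b, A) = 2 (G(b, A) = 7 - 1*5 = 7 - 5 = 2)
w(U) = 14 - U (w(U) = 7 + (7 - U) = 14 - U)
a(N) = 2*N/(2 + N) (a(N) = (N + N)/(N + 2) = (2*N)/(2 + N) = 2*N/(2 + N))
O(J) = 1
O(a(6))/L(-44, w(7)) = 1/(-44) = 1*(-1/44) = -1/44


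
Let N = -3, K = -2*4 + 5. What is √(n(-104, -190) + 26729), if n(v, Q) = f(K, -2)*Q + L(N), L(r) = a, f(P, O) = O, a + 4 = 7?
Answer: 2*√6778 ≈ 164.66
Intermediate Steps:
K = -3 (K = -8 + 5 = -3)
a = 3 (a = -4 + 7 = 3)
L(r) = 3
n(v, Q) = 3 - 2*Q (n(v, Q) = -2*Q + 3 = 3 - 2*Q)
√(n(-104, -190) + 26729) = √((3 - 2*(-190)) + 26729) = √((3 + 380) + 26729) = √(383 + 26729) = √27112 = 2*√6778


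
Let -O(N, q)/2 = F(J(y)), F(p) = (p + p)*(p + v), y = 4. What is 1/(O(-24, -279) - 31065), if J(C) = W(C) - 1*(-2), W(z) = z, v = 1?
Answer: -1/31233 ≈ -3.2017e-5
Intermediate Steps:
J(C) = 2 + C (J(C) = C - 1*(-2) = C + 2 = 2 + C)
F(p) = 2*p*(1 + p) (F(p) = (p + p)*(p + 1) = (2*p)*(1 + p) = 2*p*(1 + p))
O(N, q) = -168 (O(N, q) = -4*(2 + 4)*(1 + (2 + 4)) = -4*6*(1 + 6) = -4*6*7 = -2*84 = -168)
1/(O(-24, -279) - 31065) = 1/(-168 - 31065) = 1/(-31233) = -1/31233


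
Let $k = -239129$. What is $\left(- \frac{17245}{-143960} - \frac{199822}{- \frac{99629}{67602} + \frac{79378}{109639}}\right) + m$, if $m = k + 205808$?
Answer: $\frac{37310860543856786647}{160000379501000} \approx 2.3319 \cdot 10^{5}$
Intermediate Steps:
$m = -33321$ ($m = -239129 + 205808 = -33321$)
$\left(- \frac{17245}{-143960} - \frac{199822}{- \frac{99629}{67602} + \frac{79378}{109639}}\right) + m = \left(- \frac{17245}{-143960} - \frac{199822}{- \frac{99629}{67602} + \frac{79378}{109639}}\right) - 33321 = \left(\left(-17245\right) \left(- \frac{1}{143960}\right) - \frac{199822}{\left(-99629\right) \frac{1}{67602} + 79378 \cdot \frac{1}{109639}}\right) - 33321 = \left(\frac{3449}{28792} - \frac{199822}{- \frac{99629}{67602} + \frac{79378}{109639}}\right) - 33321 = \left(\frac{3449}{28792} - \frac{199822}{- \frac{5557112375}{7411815678}}\right) - 33321 = \left(\frac{3449}{28792} - - \frac{1481043832409316}{5557112375}\right) - 33321 = \left(\frac{3449}{28792} + \frac{1481043832409316}{5557112375}\right) - 33321 = \frac{42642233189209607647}{160000379501000} - 33321 = \frac{37310860543856786647}{160000379501000}$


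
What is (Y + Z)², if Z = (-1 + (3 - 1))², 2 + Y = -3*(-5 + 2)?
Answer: 64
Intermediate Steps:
Y = 7 (Y = -2 - 3*(-5 + 2) = -2 - 3*(-3) = -2 + 9 = 7)
Z = 1 (Z = (-1 + 2)² = 1² = 1)
(Y + Z)² = (7 + 1)² = 8² = 64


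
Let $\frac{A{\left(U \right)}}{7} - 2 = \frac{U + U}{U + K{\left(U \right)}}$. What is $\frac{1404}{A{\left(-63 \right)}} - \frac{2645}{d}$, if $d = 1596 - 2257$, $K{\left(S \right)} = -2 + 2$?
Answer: $\frac{250526}{4627} \approx 54.144$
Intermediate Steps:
$K{\left(S \right)} = 0$
$A{\left(U \right)} = 28$ ($A{\left(U \right)} = 14 + 7 \frac{U + U}{U + 0} = 14 + 7 \frac{2 U}{U} = 14 + 7 \cdot 2 = 14 + 14 = 28$)
$d = -661$
$\frac{1404}{A{\left(-63 \right)}} - \frac{2645}{d} = \frac{1404}{28} - \frac{2645}{-661} = 1404 \cdot \frac{1}{28} - - \frac{2645}{661} = \frac{351}{7} + \frac{2645}{661} = \frac{250526}{4627}$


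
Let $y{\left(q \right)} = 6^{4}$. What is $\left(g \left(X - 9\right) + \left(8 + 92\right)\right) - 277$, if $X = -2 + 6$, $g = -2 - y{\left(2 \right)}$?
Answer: $6313$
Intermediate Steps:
$y{\left(q \right)} = 1296$
$g = -1298$ ($g = -2 - 1296 = -1298$)
$X = 4$
$\left(g \left(X - 9\right) + \left(8 + 92\right)\right) - 277 = \left(- 1298 \left(4 - 9\right) + \left(8 + 92\right)\right) - 277 = \left(\left(-1298\right) \left(-5\right) + 100\right) - 277 = \left(6490 + 100\right) - 277 = 6590 - 277 = 6313$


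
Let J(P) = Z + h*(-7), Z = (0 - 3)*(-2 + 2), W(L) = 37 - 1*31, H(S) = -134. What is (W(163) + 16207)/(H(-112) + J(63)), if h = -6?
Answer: -16213/92 ≈ -176.23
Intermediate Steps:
W(L) = 6 (W(L) = 37 - 31 = 6)
Z = 0 (Z = -3*0 = 0)
J(P) = 42 (J(P) = 0 - 6*(-7) = 0 + 42 = 42)
(W(163) + 16207)/(H(-112) + J(63)) = (6 + 16207)/(-134 + 42) = 16213/(-92) = 16213*(-1/92) = -16213/92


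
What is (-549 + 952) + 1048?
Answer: 1451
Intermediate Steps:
(-549 + 952) + 1048 = 403 + 1048 = 1451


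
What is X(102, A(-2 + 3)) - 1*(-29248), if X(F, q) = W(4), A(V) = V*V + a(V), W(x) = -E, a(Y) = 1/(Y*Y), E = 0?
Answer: 29248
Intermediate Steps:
a(Y) = Y⁻² (a(Y) = 1/(Y²) = Y⁻²)
W(x) = 0 (W(x) = -1*0 = 0)
A(V) = V⁻² + V² (A(V) = V*V + V⁻² = V² + V⁻² = V⁻² + V²)
X(F, q) = 0
X(102, A(-2 + 3)) - 1*(-29248) = 0 - 1*(-29248) = 0 + 29248 = 29248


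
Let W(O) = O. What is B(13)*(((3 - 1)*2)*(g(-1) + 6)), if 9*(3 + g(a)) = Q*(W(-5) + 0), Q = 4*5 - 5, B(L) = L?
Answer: -832/3 ≈ -277.33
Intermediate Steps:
Q = 15 (Q = 20 - 5 = 15)
g(a) = -34/3 (g(a) = -3 + (15*(-5 + 0))/9 = -3 + (15*(-5))/9 = -3 + (⅑)*(-75) = -3 - 25/3 = -34/3)
B(13)*(((3 - 1)*2)*(g(-1) + 6)) = 13*(((3 - 1)*2)*(-34/3 + 6)) = 13*((2*2)*(-16/3)) = 13*(4*(-16/3)) = 13*(-64/3) = -832/3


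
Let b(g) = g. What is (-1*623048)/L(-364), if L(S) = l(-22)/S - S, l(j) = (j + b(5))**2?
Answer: -226789472/132207 ≈ -1715.4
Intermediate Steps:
l(j) = (5 + j)**2 (l(j) = (j + 5)**2 = (5 + j)**2)
L(S) = -S + 289/S (L(S) = (5 - 22)**2/S - S = (-17)**2/S - S = 289/S - S = -S + 289/S)
(-1*623048)/L(-364) = (-1*623048)/(-1*(-364) + 289/(-364)) = -623048/(364 + 289*(-1/364)) = -623048/(364 - 289/364) = -623048/132207/364 = -623048*364/132207 = -226789472/132207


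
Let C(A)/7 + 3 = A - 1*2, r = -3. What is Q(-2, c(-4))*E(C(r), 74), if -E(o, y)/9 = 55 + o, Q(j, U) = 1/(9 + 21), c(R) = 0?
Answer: 3/10 ≈ 0.30000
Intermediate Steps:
C(A) = -35 + 7*A (C(A) = -21 + 7*(A - 1*2) = -21 + 7*(A - 2) = -21 + 7*(-2 + A) = -21 + (-14 + 7*A) = -35 + 7*A)
Q(j, U) = 1/30
E(o, y) = -495 - 9*o (E(o, y) = -9*(55 + o) = -495 - 9*o)
Q(-2, c(-4))*E(C(r), 74) = (-495 - 9*(-35 + 7*(-3)))/30 = (-495 - 9*(-35 - 21))/30 = (-495 - 9*(-56))/30 = (-495 + 504)/30 = (1/30)*9 = 3/10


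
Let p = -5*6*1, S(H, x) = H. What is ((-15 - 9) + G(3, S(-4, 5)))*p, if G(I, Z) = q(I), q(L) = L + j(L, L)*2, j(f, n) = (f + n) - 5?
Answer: 570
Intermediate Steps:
j(f, n) = -5 + f + n
q(L) = -10 + 5*L (q(L) = L + (-5 + L + L)*2 = L + (-5 + 2*L)*2 = L + (-10 + 4*L) = -10 + 5*L)
G(I, Z) = -10 + 5*I
p = -30 (p = -30*1 = -30)
((-15 - 9) + G(3, S(-4, 5)))*p = ((-15 - 9) + (-10 + 5*3))*(-30) = (-24 + (-10 + 15))*(-30) = (-24 + 5)*(-30) = -19*(-30) = 570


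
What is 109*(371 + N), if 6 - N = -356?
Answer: 79897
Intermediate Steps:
N = 362 (N = 6 - 1*(-356) = 6 + 356 = 362)
109*(371 + N) = 109*(371 + 362) = 109*733 = 79897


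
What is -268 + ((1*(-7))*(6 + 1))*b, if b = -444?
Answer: 21488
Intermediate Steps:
-268 + ((1*(-7))*(6 + 1))*b = -268 + ((1*(-7))*(6 + 1))*(-444) = -268 - 7*7*(-444) = -268 - 49*(-444) = -268 + 21756 = 21488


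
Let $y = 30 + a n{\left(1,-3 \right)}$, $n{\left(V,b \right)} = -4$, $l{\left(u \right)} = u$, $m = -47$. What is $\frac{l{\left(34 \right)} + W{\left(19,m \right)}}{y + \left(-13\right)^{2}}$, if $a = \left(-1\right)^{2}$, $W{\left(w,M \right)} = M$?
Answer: $- \frac{1}{15} \approx -0.066667$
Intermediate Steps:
$a = 1$
$y = 26$ ($y = 30 + 1 \left(-4\right) = 30 - 4 = 26$)
$\frac{l{\left(34 \right)} + W{\left(19,m \right)}}{y + \left(-13\right)^{2}} = \frac{34 - 47}{26 + \left(-13\right)^{2}} = - \frac{13}{26 + 169} = - \frac{13}{195} = \left(-13\right) \frac{1}{195} = - \frac{1}{15}$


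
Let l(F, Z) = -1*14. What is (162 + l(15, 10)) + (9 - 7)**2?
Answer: 152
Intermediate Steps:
l(F, Z) = -14
(162 + l(15, 10)) + (9 - 7)**2 = (162 - 14) + (9 - 7)**2 = 148 + 2**2 = 148 + 4 = 152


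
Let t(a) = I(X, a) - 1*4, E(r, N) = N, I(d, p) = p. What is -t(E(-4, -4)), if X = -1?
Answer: 8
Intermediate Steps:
t(a) = -4 + a (t(a) = a - 1*4 = a - 4 = -4 + a)
-t(E(-4, -4)) = -(-4 - 4) = -1*(-8) = 8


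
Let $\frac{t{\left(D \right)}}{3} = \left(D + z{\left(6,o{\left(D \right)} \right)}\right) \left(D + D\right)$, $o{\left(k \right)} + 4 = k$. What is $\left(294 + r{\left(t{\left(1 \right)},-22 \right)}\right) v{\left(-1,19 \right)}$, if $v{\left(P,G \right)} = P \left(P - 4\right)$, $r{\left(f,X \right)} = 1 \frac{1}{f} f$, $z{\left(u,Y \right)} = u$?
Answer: $1475$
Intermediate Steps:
$o{\left(k \right)} = -4 + k$
$t{\left(D \right)} = 6 D \left(6 + D\right)$ ($t{\left(D \right)} = 3 \left(D + 6\right) \left(D + D\right) = 3 \left(6 + D\right) 2 D = 3 \cdot 2 D \left(6 + D\right) = 6 D \left(6 + D\right)$)
$r{\left(f,X \right)} = 1$ ($r{\left(f,X \right)} = \frac{f}{f} = 1$)
$v{\left(P,G \right)} = P \left(-4 + P\right)$
$\left(294 + r{\left(t{\left(1 \right)},-22 \right)}\right) v{\left(-1,19 \right)} = \left(294 + 1\right) \left(- (-4 - 1)\right) = 295 \left(\left(-1\right) \left(-5\right)\right) = 295 \cdot 5 = 1475$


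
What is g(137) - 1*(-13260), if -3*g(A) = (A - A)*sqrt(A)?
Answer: 13260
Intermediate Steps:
g(A) = 0 (g(A) = -(A - A)*sqrt(A)/3 = -0*sqrt(A) = -1/3*0 = 0)
g(137) - 1*(-13260) = 0 - 1*(-13260) = 0 + 13260 = 13260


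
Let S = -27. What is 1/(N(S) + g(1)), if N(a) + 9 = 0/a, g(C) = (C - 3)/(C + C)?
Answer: -⅒ ≈ -0.10000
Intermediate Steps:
g(C) = (-3 + C)/(2*C) (g(C) = (-3 + C)/((2*C)) = (-3 + C)*(1/(2*C)) = (-3 + C)/(2*C))
N(a) = -9 (N(a) = -9 + 0/a = -9 + 0 = -9)
1/(N(S) + g(1)) = 1/(-9 + (½)*(-3 + 1)/1) = 1/(-9 + (½)*1*(-2)) = 1/(-9 - 1) = 1/(-10) = -⅒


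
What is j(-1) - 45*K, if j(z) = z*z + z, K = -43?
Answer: 1935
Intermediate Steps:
j(z) = z + z**2 (j(z) = z**2 + z = z + z**2)
j(-1) - 45*K = -(1 - 1) - 45*(-43) = -1*0 + 1935 = 0 + 1935 = 1935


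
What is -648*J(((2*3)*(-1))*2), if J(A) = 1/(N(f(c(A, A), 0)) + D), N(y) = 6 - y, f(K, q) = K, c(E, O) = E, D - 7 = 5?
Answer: -108/5 ≈ -21.600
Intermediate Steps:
D = 12 (D = 7 + 5 = 12)
J(A) = 1/(18 - A) (J(A) = 1/((6 - A) + 12) = 1/(18 - A))
-648*J(((2*3)*(-1))*2) = -(-648)/(-18 + ((2*3)*(-1))*2) = -(-648)/(-18 + (6*(-1))*2) = -(-648)/(-18 - 6*2) = -(-648)/(-18 - 12) = -(-648)/(-30) = -(-648)*(-1)/30 = -648*1/30 = -108/5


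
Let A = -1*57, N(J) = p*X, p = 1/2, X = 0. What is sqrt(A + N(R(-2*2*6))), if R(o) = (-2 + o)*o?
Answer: I*sqrt(57) ≈ 7.5498*I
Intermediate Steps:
p = 1/2 ≈ 0.50000
R(o) = o*(-2 + o)
N(J) = 0 (N(J) = (1/2)*0 = 0)
A = -57
sqrt(A + N(R(-2*2*6))) = sqrt(-57 + 0) = sqrt(-57) = I*sqrt(57)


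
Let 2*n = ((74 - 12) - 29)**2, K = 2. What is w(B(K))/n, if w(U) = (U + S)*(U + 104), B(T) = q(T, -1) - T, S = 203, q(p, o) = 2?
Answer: 42224/1089 ≈ 38.773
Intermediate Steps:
B(T) = 2 - T
w(U) = (104 + U)*(203 + U) (w(U) = (U + 203)*(U + 104) = (203 + U)*(104 + U) = (104 + U)*(203 + U))
n = 1089/2 (n = ((74 - 12) - 29)**2/2 = (62 - 29)**2/2 = (1/2)*33**2 = (1/2)*1089 = 1089/2 ≈ 544.50)
w(B(K))/n = (21112 + (2 - 1*2)**2 + 307*(2 - 1*2))/(1089/2) = (21112 + (2 - 2)**2 + 307*(2 - 2))*(2/1089) = (21112 + 0**2 + 307*0)*(2/1089) = (21112 + 0 + 0)*(2/1089) = 21112*(2/1089) = 42224/1089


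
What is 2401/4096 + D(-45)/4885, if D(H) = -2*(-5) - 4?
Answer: 11753461/20008960 ≈ 0.58741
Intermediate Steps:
D(H) = 6 (D(H) = 10 - 4 = 6)
2401/4096 + D(-45)/4885 = 2401/4096 + 6/4885 = 11753461/20008960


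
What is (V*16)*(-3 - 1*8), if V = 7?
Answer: -1232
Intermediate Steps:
(V*16)*(-3 - 1*8) = (7*16)*(-3 - 1*8) = 112*(-3 - 8) = 112*(-11) = -1232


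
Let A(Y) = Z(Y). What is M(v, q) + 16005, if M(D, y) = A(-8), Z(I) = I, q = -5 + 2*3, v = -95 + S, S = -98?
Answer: 15997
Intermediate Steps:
v = -193 (v = -95 - 98 = -193)
q = 1 (q = -5 + 6 = 1)
A(Y) = Y
M(D, y) = -8
M(v, q) + 16005 = -8 + 16005 = 15997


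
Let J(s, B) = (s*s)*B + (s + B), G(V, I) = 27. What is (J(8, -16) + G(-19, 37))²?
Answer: 1010025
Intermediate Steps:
J(s, B) = B + s + B*s² (J(s, B) = s²*B + (B + s) = B*s² + (B + s) = B + s + B*s²)
(J(8, -16) + G(-19, 37))² = ((-16 + 8 - 16*8²) + 27)² = ((-16 + 8 - 16*64) + 27)² = ((-16 + 8 - 1024) + 27)² = (-1032 + 27)² = (-1005)² = 1010025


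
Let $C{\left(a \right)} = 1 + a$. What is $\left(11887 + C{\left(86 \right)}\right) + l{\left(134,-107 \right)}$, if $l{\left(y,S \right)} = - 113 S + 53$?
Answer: $24118$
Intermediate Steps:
$l{\left(y,S \right)} = 53 - 113 S$
$\left(11887 + C{\left(86 \right)}\right) + l{\left(134,-107 \right)} = \left(11887 + \left(1 + 86\right)\right) + \left(53 - -12091\right) = \left(11887 + 87\right) + \left(53 + 12091\right) = 11974 + 12144 = 24118$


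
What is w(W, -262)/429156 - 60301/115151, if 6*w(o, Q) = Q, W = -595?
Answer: -592753379/1131704028 ≈ -0.52377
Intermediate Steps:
w(o, Q) = Q/6
w(W, -262)/429156 - 60301/115151 = ((1/6)*(-262))/429156 - 60301/115151 = -131/3*1/429156 - 60301*1/115151 = -1/9828 - 60301/115151 = -592753379/1131704028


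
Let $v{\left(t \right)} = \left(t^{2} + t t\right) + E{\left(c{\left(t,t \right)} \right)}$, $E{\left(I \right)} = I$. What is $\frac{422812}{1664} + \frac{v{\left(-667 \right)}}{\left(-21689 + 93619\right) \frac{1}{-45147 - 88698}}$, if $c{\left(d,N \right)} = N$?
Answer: $- \frac{380751311461}{230176} \approx -1.6542 \cdot 10^{6}$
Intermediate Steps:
$v{\left(t \right)} = t + 2 t^{2}$ ($v{\left(t \right)} = \left(t^{2} + t t\right) + t = \left(t^{2} + t^{2}\right) + t = 2 t^{2} + t = t + 2 t^{2}$)
$\frac{422812}{1664} + \frac{v{\left(-667 \right)}}{\left(-21689 + 93619\right) \frac{1}{-45147 - 88698}} = \frac{422812}{1664} + \frac{\left(-667\right) \left(1 + 2 \left(-667\right)\right)}{\left(-21689 + 93619\right) \frac{1}{-45147 - 88698}} = 422812 \cdot \frac{1}{1664} + \frac{\left(-667\right) \left(1 - 1334\right)}{71930 \frac{1}{-133845}} = \frac{8131}{32} + \frac{\left(-667\right) \left(-1333\right)}{71930 \left(- \frac{1}{133845}\right)} = \frac{8131}{32} + \frac{889111}{- \frac{14386}{26769}} = \frac{8131}{32} + 889111 \left(- \frac{26769}{14386}\right) = \frac{8131}{32} - \frac{23800612359}{14386} = - \frac{380751311461}{230176}$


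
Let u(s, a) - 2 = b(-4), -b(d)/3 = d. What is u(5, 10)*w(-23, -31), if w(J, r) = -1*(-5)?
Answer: 70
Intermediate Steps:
b(d) = -3*d
u(s, a) = 14 (u(s, a) = 2 - 3*(-4) = 2 + 12 = 14)
w(J, r) = 5
u(5, 10)*w(-23, -31) = 14*5 = 70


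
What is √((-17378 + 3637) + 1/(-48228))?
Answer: I*√7990185342093/24114 ≈ 117.22*I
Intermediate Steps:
√((-17378 + 3637) + 1/(-48228)) = √(-13741 - 1/48228) = √(-662700949/48228) = I*√7990185342093/24114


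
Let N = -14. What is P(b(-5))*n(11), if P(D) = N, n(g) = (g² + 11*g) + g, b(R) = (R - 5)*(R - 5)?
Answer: -3542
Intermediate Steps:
b(R) = (-5 + R)² (b(R) = (-5 + R)*(-5 + R) = (-5 + R)²)
n(g) = g² + 12*g
P(D) = -14
P(b(-5))*n(11) = -154*(12 + 11) = -154*23 = -14*253 = -3542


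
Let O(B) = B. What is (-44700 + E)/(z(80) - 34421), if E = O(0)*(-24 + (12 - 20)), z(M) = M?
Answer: 14900/11447 ≈ 1.3017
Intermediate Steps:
E = 0 (E = 0*(-24 + (12 - 20)) = 0*(-24 - 8) = 0*(-32) = 0)
(-44700 + E)/(z(80) - 34421) = (-44700 + 0)/(80 - 34421) = -44700/(-34341) = -44700*(-1/34341) = 14900/11447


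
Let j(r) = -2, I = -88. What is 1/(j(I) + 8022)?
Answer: 1/8020 ≈ 0.00012469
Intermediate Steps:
1/(j(I) + 8022) = 1/(-2 + 8022) = 1/8020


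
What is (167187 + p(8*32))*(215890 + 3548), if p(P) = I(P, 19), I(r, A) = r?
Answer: 36743357034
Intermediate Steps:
p(P) = P
(167187 + p(8*32))*(215890 + 3548) = (167187 + 8*32)*(215890 + 3548) = (167187 + 256)*219438 = 167443*219438 = 36743357034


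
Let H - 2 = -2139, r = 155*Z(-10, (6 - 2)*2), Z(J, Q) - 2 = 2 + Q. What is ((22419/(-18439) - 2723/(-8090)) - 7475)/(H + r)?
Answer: 1115188197563/41320508270 ≈ 26.989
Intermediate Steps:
Z(J, Q) = 4 + Q (Z(J, Q) = 2 + (2 + Q) = 4 + Q)
r = 1860 (r = 155*(4 + (6 - 2)*2) = 155*(4 + 4*2) = 155*(4 + 8) = 155*12 = 1860)
H = -2137 (H = 2 - 2139 = -2137)
((22419/(-18439) - 2723/(-8090)) - 7475)/(H + r) = ((22419/(-18439) - 2723/(-8090)) - 7475)/(-2137 + 1860) = ((22419*(-1/18439) - 2723*(-1/8090)) - 7475)/(-277) = ((-22419/18439 + 2723/8090) - 7475)*(-1/277) = (-131160313/149171510 - 7475)*(-1/277) = -1115188197563/149171510*(-1/277) = 1115188197563/41320508270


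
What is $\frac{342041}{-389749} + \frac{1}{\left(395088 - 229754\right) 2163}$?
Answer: $- \frac{122319827089373}{139381040402058} \approx -0.87759$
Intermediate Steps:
$\frac{342041}{-389749} + \frac{1}{\left(395088 - 229754\right) 2163} = 342041 \left(- \frac{1}{389749}\right) + \frac{1}{165334} \cdot \frac{1}{2163} = - \frac{342041}{389749} + \frac{1}{165334} \cdot \frac{1}{2163} = - \frac{342041}{389749} + \frac{1}{357617442} = - \frac{122319827089373}{139381040402058}$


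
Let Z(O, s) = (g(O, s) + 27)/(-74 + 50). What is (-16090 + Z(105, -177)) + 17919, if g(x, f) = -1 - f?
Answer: 43693/24 ≈ 1820.5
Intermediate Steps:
Z(O, s) = -13/12 + s/24 (Z(O, s) = ((-1 - s) + 27)/(-74 + 50) = (26 - s)/(-24) = (26 - s)*(-1/24) = -13/12 + s/24)
(-16090 + Z(105, -177)) + 17919 = (-16090 + (-13/12 + (1/24)*(-177))) + 17919 = (-16090 + (-13/12 - 59/8)) + 17919 = (-16090 - 203/24) + 17919 = -386363/24 + 17919 = 43693/24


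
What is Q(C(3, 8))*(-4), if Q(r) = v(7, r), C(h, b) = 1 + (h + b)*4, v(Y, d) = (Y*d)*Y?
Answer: -8820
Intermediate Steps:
v(Y, d) = d*Y²
C(h, b) = 1 + 4*b + 4*h (C(h, b) = 1 + (b + h)*4 = 1 + (4*b + 4*h) = 1 + 4*b + 4*h)
Q(r) = 49*r (Q(r) = r*7² = r*49 = 49*r)
Q(C(3, 8))*(-4) = (49*(1 + 4*8 + 4*3))*(-4) = (49*(1 + 32 + 12))*(-4) = (49*45)*(-4) = 2205*(-4) = -8820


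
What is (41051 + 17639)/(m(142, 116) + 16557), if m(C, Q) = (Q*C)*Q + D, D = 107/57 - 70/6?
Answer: 223022/7323737 ≈ 0.030452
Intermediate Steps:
D = -186/19 (D = 107*(1/57) - 70*⅙ = 107/57 - 35/3 = -186/19 ≈ -9.7895)
m(C, Q) = -186/19 + C*Q² (m(C, Q) = (Q*C)*Q - 186/19 = (C*Q)*Q - 186/19 = C*Q² - 186/19 = -186/19 + C*Q²)
(41051 + 17639)/(m(142, 116) + 16557) = (41051 + 17639)/((-186/19 + 142*116²) + 16557) = 58690/((-186/19 + 142*13456) + 16557) = 58690/((-186/19 + 1910752) + 16557) = 58690/(36304102/19 + 16557) = 58690/(36618685/19) = 58690*(19/36618685) = 223022/7323737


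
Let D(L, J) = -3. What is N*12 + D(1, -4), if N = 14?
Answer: 165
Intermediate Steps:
N*12 + D(1, -4) = 14*12 - 3 = 168 - 3 = 165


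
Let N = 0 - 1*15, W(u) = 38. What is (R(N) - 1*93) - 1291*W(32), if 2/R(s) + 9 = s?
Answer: -589813/12 ≈ -49151.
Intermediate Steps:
N = -15 (N = 0 - 15 = -15)
R(s) = 2/(-9 + s)
(R(N) - 1*93) - 1291*W(32) = (2/(-9 - 15) - 1*93) - 1291*38 = (2/(-24) - 93) - 49058 = (2*(-1/24) - 93) - 49058 = (-1/12 - 93) - 49058 = -1117/12 - 49058 = -589813/12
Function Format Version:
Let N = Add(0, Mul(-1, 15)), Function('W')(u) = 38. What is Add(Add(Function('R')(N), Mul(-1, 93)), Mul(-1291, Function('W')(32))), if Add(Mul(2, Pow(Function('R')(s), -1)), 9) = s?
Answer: Rational(-589813, 12) ≈ -49151.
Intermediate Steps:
N = -15 (N = Add(0, -15) = -15)
Function('R')(s) = Mul(2, Pow(Add(-9, s), -1))
Add(Add(Function('R')(N), Mul(-1, 93)), Mul(-1291, Function('W')(32))) = Add(Add(Mul(2, Pow(Add(-9, -15), -1)), Mul(-1, 93)), Mul(-1291, 38)) = Add(Add(Mul(2, Pow(-24, -1)), -93), -49058) = Add(Add(Mul(2, Rational(-1, 24)), -93), -49058) = Add(Add(Rational(-1, 12), -93), -49058) = Add(Rational(-1117, 12), -49058) = Rational(-589813, 12)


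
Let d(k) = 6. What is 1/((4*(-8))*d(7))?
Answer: -1/192 ≈ -0.0052083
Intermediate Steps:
1/((4*(-8))*d(7)) = 1/((4*(-8))*6) = 1/(-32*6) = 1/(-192) = -1/192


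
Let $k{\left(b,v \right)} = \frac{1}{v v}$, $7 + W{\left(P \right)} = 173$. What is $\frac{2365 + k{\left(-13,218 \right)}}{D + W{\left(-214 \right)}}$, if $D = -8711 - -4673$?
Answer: $- \frac{112394261}{184012928} \approx -0.6108$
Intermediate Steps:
$W{\left(P \right)} = 166$ ($W{\left(P \right)} = -7 + 173 = 166$)
$k{\left(b,v \right)} = \frac{1}{v^{2}}$
$D = -4038$ ($D = -8711 + 4673 = -4038$)
$\frac{2365 + k{\left(-13,218 \right)}}{D + W{\left(-214 \right)}} = \frac{2365 + \frac{1}{47524}}{-4038 + 166} = \frac{2365 + \frac{1}{47524}}{-3872} = \frac{112394261}{47524} \left(- \frac{1}{3872}\right) = - \frac{112394261}{184012928}$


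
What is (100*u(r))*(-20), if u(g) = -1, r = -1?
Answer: 2000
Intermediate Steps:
(100*u(r))*(-20) = (100*(-1))*(-20) = -100*(-20) = 2000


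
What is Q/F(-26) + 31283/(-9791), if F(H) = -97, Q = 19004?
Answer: -189102615/949727 ≈ -199.11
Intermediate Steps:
Q/F(-26) + 31283/(-9791) = 19004/(-97) + 31283/(-9791) = 19004*(-1/97) + 31283*(-1/9791) = -19004/97 - 31283/9791 = -189102615/949727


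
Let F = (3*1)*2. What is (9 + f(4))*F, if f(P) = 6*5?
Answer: 234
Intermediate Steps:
F = 6 (F = 3*2 = 6)
f(P) = 30
(9 + f(4))*F = (9 + 30)*6 = 39*6 = 234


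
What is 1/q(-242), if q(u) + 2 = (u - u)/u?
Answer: -½ ≈ -0.50000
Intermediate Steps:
q(u) = -2 (q(u) = -2 + (u - u)/u = -2 + 0/u = -2 + 0 = -2)
1/q(-242) = 1/(-2) = -½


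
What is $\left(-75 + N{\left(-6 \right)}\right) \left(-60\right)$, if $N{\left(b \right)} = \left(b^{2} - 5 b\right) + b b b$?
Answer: $13500$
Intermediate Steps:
$N{\left(b \right)} = b^{2} + b^{3} - 5 b$ ($N{\left(b \right)} = \left(b^{2} - 5 b\right) + b^{2} b = \left(b^{2} - 5 b\right) + b^{3} = b^{2} + b^{3} - 5 b$)
$\left(-75 + N{\left(-6 \right)}\right) \left(-60\right) = \left(-75 - 6 \left(-5 - 6 + \left(-6\right)^{2}\right)\right) \left(-60\right) = \left(-75 - 6 \left(-5 - 6 + 36\right)\right) \left(-60\right) = \left(-75 - 150\right) \left(-60\right) = \left(-225\right) \left(-60\right) = 13500$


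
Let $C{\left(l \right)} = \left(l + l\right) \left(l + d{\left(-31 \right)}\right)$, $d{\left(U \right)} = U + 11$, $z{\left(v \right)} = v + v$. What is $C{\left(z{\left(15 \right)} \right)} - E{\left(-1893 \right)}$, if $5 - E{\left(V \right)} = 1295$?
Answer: $1890$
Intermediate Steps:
$E{\left(V \right)} = -1290$ ($E{\left(V \right)} = 5 - 1295 = -1290$)
$z{\left(v \right)} = 2 v$
$d{\left(U \right)} = 11 + U$
$C{\left(l \right)} = 2 l \left(-20 + l\right)$ ($C{\left(l \right)} = \left(l + l\right) \left(l + \left(11 - 31\right)\right) = 2 l \left(l - 20\right) = 2 l \left(-20 + l\right)$)
$C{\left(z{\left(15 \right)} \right)} - E{\left(-1893 \right)} = 2 \cdot 2 \cdot 15 \left(-20 + 2 \cdot 15\right) - -1290 = 2 \cdot 30 \left(-20 + 30\right) + 1290 = 2 \cdot 30 \cdot 10 + 1290 = 600 + 1290 = 1890$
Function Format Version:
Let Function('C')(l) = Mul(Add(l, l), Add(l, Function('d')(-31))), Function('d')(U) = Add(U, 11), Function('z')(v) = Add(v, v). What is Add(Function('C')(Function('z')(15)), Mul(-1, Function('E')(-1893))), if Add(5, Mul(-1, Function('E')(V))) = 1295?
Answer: 1890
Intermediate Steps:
Function('E')(V) = -1290 (Function('E')(V) = Add(5, Mul(-1, 1295)) = Add(5, -1295) = -1290)
Function('z')(v) = Mul(2, v)
Function('d')(U) = Add(11, U)
Function('C')(l) = Mul(2, l, Add(-20, l)) (Function('C')(l) = Mul(Add(l, l), Add(l, Add(11, -31))) = Mul(Mul(2, l), Add(l, -20)) = Mul(Mul(2, l), Add(-20, l)) = Mul(2, l, Add(-20, l)))
Add(Function('C')(Function('z')(15)), Mul(-1, Function('E')(-1893))) = Add(Mul(2, Mul(2, 15), Add(-20, Mul(2, 15))), Mul(-1, -1290)) = Add(Mul(2, 30, Add(-20, 30)), 1290) = Add(Mul(2, 30, 10), 1290) = Add(600, 1290) = 1890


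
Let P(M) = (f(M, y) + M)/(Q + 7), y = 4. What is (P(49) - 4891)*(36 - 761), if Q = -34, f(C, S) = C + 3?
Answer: 95814550/27 ≈ 3.5487e+6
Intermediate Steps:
f(C, S) = 3 + C
P(M) = -⅑ - 2*M/27 (P(M) = ((3 + M) + M)/(-34 + 7) = (3 + 2*M)/(-27) = (3 + 2*M)*(-1/27) = -⅑ - 2*M/27)
(P(49) - 4891)*(36 - 761) = ((-⅑ - 2/27*49) - 4891)*(36 - 761) = ((-⅑ - 98/27) - 4891)*(-725) = (-101/27 - 4891)*(-725) = -132158/27*(-725) = 95814550/27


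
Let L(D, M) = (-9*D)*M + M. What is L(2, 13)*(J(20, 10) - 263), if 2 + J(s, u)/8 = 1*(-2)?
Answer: 65195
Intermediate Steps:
L(D, M) = M - 9*D*M (L(D, M) = -9*D*M + M = M - 9*D*M)
J(s, u) = -32 (J(s, u) = -16 + 8*(1*(-2)) = -16 + 8*(-2) = -16 - 16 = -32)
L(2, 13)*(J(20, 10) - 263) = (13*(1 - 9*2))*(-32 - 263) = (13*(1 - 18))*(-295) = (13*(-17))*(-295) = -221*(-295) = 65195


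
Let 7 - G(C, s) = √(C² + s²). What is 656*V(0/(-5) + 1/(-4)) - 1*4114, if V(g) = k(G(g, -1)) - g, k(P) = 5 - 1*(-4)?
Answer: 1954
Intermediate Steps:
G(C, s) = 7 - √(C² + s²)
k(P) = 9 (k(P) = 5 + 4 = 9)
V(g) = 9 - g
656*V(0/(-5) + 1/(-4)) - 1*4114 = 656*(9 - (0/(-5) + 1/(-4))) - 1*4114 = 656*(9 - (0*(-⅕) + 1*(-¼))) - 4114 = 656*(9 - (0 - ¼)) - 4114 = 656*(9 - 1*(-¼)) - 4114 = 656*(9 + ¼) - 4114 = 656*(37/4) - 4114 = 6068 - 4114 = 1954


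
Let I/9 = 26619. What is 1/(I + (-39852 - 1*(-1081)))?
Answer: 1/200800 ≈ 4.9801e-6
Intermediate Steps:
I = 239571 (I = 9*26619 = 239571)
1/(I + (-39852 - 1*(-1081))) = 1/(239571 + (-39852 - 1*(-1081))) = 1/(239571 + (-39852 + 1081)) = 1/(239571 - 38771) = 1/200800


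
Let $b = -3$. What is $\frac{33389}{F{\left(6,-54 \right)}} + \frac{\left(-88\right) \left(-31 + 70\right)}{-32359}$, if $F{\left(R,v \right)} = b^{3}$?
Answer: $- \frac{1080341987}{873693} \approx -1236.5$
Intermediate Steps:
$F{\left(R,v \right)} = -27$ ($F{\left(R,v \right)} = \left(-3\right)^{3} = -27$)
$\frac{33389}{F{\left(6,-54 \right)}} + \frac{\left(-88\right) \left(-31 + 70\right)}{-32359} = \frac{33389}{-27} + \frac{\left(-88\right) \left(-31 + 70\right)}{-32359} = 33389 \left(- \frac{1}{27}\right) + \left(-88\right) 39 \left(- \frac{1}{32359}\right) = - \frac{33389}{27} - - \frac{3432}{32359} = - \frac{33389}{27} + \frac{3432}{32359} = - \frac{1080341987}{873693}$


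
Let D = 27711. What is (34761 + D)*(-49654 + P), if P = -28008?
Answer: -4851700464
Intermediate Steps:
(34761 + D)*(-49654 + P) = (34761 + 27711)*(-49654 - 28008) = 62472*(-77662) = -4851700464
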